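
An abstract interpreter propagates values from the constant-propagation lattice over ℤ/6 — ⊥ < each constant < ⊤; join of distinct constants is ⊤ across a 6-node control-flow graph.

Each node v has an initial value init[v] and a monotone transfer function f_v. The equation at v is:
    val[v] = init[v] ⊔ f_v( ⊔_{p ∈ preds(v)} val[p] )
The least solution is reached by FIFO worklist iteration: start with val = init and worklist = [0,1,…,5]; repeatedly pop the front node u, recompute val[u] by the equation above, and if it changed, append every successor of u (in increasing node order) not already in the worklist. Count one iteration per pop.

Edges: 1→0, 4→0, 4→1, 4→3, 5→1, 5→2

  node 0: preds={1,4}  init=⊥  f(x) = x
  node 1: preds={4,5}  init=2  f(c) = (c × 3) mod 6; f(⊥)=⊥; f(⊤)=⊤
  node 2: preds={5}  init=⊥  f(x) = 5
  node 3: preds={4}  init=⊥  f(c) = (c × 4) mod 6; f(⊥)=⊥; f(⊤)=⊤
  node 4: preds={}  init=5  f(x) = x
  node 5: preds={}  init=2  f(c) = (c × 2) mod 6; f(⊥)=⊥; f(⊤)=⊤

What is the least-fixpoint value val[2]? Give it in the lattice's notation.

Trace (7 dequeues):
  [1] u=0 | in ⊤ | out ⊤ | prev ⊥ | push {}
  [2] u=1 | in ⊤ | out ⊤ | prev 2 | push {0}
  [3] u=2 | in 2 | out 5 | prev ⊥ | push {}
  [4] u=3 | in 5 | out 2 | prev ⊥ | push {}
  [5] u=4 | in ⊥ | out 5 | ==
  [6] u=5 | in ⊥ | out 2 | ==
  [7] u=0 | in ⊤ | out ⊤ | ==

Converged values:
  [0] ⊤
  [1] ⊤
  [2] 5
  [3] 2
  [4] 5
  [5] 2

5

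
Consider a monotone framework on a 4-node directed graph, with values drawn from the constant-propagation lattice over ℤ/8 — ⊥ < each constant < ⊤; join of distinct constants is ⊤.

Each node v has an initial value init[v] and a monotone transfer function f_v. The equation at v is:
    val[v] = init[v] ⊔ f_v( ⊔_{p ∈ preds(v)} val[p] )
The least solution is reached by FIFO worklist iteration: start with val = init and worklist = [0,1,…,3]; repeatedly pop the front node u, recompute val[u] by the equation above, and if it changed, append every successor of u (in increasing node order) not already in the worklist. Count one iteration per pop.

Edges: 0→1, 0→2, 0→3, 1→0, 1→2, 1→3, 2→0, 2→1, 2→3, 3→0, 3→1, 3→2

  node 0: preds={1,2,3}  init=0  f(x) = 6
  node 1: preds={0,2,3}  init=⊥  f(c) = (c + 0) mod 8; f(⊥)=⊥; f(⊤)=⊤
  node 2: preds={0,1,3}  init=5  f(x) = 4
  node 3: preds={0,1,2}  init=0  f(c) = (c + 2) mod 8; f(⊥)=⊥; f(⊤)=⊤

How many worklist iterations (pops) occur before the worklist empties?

7

Worklist (7 pops):
  #1 pop 0: in=⊤ → ⊤ (was 0); enqueue []
  #2 pop 1: in=⊤ → ⊤ (was ⊥); enqueue [0]
  #3 pop 2: in=⊤ → ⊤ (was 5); enqueue [1]
  #4 pop 3: in=⊤ → ⊤ (was 0); enqueue [2]
  #5 pop 0: in=⊤ → ⊤ (no change)
  #6 pop 1: in=⊤ → ⊤ (no change)
  #7 pop 2: in=⊤ → ⊤ (no change)

Fixpoint:
  val[0] = ⊤
  val[1] = ⊤
  val[2] = ⊤
  val[3] = ⊤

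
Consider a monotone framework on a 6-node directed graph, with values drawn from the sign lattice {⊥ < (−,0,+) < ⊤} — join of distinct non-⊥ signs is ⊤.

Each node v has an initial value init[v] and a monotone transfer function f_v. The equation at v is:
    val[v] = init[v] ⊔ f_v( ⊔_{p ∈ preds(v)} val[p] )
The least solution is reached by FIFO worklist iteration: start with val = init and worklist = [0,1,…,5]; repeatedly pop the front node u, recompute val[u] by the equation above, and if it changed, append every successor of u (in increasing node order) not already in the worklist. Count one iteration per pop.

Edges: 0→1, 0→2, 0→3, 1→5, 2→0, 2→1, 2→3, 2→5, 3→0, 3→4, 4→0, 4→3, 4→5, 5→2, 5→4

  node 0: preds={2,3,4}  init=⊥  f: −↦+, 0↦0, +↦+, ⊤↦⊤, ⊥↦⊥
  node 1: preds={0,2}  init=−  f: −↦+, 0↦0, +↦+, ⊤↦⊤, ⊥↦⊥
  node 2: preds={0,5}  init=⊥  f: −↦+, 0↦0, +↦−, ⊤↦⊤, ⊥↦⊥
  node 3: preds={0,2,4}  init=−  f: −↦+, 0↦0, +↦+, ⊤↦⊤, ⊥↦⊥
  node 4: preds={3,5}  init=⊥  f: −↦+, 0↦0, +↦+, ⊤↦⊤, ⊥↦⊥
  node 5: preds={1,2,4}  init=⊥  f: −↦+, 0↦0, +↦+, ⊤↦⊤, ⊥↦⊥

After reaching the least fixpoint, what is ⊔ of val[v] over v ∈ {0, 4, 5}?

Worklist (15 pops):
  #1 pop 0: in=− → + (was ⊥); enqueue []
  #2 pop 1: in=+ → ⊤ (was −); enqueue []
  #3 pop 2: in=+ → − (was ⊥); enqueue [0,1]
  #4 pop 3: in=⊤ → ⊤ (was −); enqueue []
  #5 pop 4: in=⊤ → ⊤ (was ⊥); enqueue [3]
  #6 pop 5: in=⊤ → ⊤ (was ⊥); enqueue [2,4]
  #7 pop 0: in=⊤ → ⊤ (was +); enqueue []
  #8 pop 1: in=⊤ → ⊤ (no change)
  #9 pop 3: in=⊤ → ⊤ (no change)
  #10 pop 2: in=⊤ → ⊤ (was −); enqueue [0,1,3,5]
  #11 pop 4: in=⊤ → ⊤ (no change)
  #12 pop 0: in=⊤ → ⊤ (no change)
  #13 pop 1: in=⊤ → ⊤ (no change)
  #14 pop 3: in=⊤ → ⊤ (no change)
  #15 pop 5: in=⊤ → ⊤ (no change)

Fixpoint:
  val[0] = ⊤
  val[1] = ⊤
  val[2] = ⊤
  val[3] = ⊤
  val[4] = ⊤
  val[5] = ⊤

⊤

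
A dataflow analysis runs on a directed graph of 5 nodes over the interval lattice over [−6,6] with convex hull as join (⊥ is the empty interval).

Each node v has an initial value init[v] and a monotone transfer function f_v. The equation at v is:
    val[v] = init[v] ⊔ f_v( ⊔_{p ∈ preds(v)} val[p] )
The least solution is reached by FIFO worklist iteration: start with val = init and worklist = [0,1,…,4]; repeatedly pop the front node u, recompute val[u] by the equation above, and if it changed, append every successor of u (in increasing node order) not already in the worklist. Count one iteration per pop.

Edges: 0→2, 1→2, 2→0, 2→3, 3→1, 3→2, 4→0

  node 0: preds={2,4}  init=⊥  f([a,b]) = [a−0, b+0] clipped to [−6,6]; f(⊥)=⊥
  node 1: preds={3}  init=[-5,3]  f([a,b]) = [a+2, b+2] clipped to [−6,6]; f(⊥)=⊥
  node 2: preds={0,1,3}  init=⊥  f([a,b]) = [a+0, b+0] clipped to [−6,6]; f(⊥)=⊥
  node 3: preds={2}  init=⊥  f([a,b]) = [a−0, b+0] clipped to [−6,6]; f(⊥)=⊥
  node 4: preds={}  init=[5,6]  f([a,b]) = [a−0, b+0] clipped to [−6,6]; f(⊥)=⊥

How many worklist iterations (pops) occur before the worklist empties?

8

Iteration log — 8 steps:
  step 1. node 0  ⊔preds=[5,6]  new=[5,6]  old=⊥  +wl: 
  step 2. node 1  ⊔preds=⊥  new=[-5,3]  stable
  step 3. node 2  ⊔preds=[-5,6]  new=[-5,6]  old=⊥  +wl: 0
  step 4. node 3  ⊔preds=[-5,6]  new=[-5,6]  old=⊥  +wl: 1,2
  step 5. node 4  ⊔preds=⊥  new=[5,6]  stable
  step 6. node 0  ⊔preds=[-5,6]  new=[-5,6]  old=[5,6]  +wl: 
  step 7. node 1  ⊔preds=[-5,6]  new=[-5,6]  old=[-5,3]  +wl: 
  step 8. node 2  ⊔preds=[-5,6]  new=[-5,6]  stable

Least fixpoint reached:
  node 0: [-5,6]
  node 1: [-5,6]
  node 2: [-5,6]
  node 3: [-5,6]
  node 4: [5,6]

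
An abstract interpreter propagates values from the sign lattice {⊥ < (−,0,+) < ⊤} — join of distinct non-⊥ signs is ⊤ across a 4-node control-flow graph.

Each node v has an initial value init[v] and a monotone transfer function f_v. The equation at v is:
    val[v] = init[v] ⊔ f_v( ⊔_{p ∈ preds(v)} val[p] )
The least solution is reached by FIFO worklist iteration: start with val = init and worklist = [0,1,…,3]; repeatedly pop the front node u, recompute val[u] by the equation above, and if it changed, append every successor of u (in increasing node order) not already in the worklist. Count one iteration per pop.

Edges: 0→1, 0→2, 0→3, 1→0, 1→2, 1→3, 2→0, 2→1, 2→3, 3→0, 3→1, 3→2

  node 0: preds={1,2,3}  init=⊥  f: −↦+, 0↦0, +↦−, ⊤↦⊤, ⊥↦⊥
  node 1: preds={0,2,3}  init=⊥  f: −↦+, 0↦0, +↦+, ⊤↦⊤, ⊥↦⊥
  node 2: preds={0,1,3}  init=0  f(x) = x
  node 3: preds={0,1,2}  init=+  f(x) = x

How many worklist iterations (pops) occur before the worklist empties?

7

Trace (7 dequeues):
  [1] u=0 | in ⊤ | out ⊤ | prev ⊥ | push {}
  [2] u=1 | in ⊤ | out ⊤ | prev ⊥ | push {0}
  [3] u=2 | in ⊤ | out ⊤ | prev 0 | push {1}
  [4] u=3 | in ⊤ | out ⊤ | prev + | push {2}
  [5] u=0 | in ⊤ | out ⊤ | ==
  [6] u=1 | in ⊤ | out ⊤ | ==
  [7] u=2 | in ⊤ | out ⊤ | ==

Converged values:
  [0] ⊤
  [1] ⊤
  [2] ⊤
  [3] ⊤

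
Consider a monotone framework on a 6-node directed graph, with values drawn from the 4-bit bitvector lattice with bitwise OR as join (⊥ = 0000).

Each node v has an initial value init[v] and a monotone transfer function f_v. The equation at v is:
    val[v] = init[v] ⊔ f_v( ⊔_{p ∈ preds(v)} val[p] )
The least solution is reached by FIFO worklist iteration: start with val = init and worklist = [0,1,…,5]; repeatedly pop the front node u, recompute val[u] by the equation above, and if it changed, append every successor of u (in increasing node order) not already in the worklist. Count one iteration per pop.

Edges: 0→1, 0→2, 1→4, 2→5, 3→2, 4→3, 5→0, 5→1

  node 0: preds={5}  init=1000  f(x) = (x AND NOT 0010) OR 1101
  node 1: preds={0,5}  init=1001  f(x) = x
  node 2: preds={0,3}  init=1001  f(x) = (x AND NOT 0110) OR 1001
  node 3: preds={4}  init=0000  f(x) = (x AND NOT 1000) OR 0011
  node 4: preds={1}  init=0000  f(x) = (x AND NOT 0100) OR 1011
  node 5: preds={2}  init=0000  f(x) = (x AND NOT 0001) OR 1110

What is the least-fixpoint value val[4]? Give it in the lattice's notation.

1011

Trace (11 dequeues):
  [1] u=0 | in 0000 | out 1101 | prev 1000 | push {}
  [2] u=1 | in 1101 | out 1101 | prev 1001 | push {}
  [3] u=2 | in 1101 | out 1001 | ==
  [4] u=3 | in 0000 | out 0011 | prev 0000 | push {2}
  [5] u=4 | in 1101 | out 1011 | prev 0000 | push {3}
  [6] u=5 | in 1001 | out 1110 | prev 0000 | push {0,1}
  [7] u=2 | in 1111 | out 1001 | ==
  [8] u=3 | in 1011 | out 0011 | ==
  [9] u=0 | in 1110 | out 1101 | ==
  [10] u=1 | in 1111 | out 1111 | prev 1101 | push {4}
  [11] u=4 | in 1111 | out 1011 | ==

Converged values:
  [0] 1101
  [1] 1111
  [2] 1001
  [3] 0011
  [4] 1011
  [5] 1110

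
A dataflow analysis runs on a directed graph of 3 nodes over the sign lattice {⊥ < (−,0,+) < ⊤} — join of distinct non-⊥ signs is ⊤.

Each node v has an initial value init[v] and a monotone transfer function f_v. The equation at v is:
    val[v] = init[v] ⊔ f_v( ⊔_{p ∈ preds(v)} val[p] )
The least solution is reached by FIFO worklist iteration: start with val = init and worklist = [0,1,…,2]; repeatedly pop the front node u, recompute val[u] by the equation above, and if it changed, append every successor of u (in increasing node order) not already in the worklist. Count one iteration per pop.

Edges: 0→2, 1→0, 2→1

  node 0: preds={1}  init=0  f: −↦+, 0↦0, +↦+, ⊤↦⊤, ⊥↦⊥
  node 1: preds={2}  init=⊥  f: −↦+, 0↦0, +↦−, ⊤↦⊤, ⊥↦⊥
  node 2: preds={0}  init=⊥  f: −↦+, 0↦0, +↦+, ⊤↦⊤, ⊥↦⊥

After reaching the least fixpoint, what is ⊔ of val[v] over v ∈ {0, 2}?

Worklist (5 pops):
  #1 pop 0: in=⊥ → 0 (no change)
  #2 pop 1: in=⊥ → ⊥ (no change)
  #3 pop 2: in=0 → 0 (was ⊥); enqueue [1]
  #4 pop 1: in=0 → 0 (was ⊥); enqueue [0]
  #5 pop 0: in=0 → 0 (no change)

Fixpoint:
  val[0] = 0
  val[1] = 0
  val[2] = 0

0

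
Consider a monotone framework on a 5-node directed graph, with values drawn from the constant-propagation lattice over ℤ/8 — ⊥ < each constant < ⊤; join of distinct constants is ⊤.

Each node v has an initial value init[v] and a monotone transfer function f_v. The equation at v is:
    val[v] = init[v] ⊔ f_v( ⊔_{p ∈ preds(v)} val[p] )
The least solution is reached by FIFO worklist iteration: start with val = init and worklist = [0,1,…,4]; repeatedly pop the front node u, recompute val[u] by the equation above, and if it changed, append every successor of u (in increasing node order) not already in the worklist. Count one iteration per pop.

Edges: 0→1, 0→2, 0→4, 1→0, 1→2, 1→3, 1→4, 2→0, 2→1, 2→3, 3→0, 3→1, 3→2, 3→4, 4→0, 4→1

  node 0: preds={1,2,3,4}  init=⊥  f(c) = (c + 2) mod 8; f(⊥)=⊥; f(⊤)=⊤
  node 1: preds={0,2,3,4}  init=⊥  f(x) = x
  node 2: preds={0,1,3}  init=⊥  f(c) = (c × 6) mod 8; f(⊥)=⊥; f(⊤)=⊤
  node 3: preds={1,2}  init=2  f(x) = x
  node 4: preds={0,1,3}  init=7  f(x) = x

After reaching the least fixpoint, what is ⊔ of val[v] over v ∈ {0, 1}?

⊤

Iteration log — 8 steps:
  step 1. node 0  ⊔preds=⊤  new=⊤  old=⊥  +wl: 
  step 2. node 1  ⊔preds=⊤  new=⊤  old=⊥  +wl: 0
  step 3. node 2  ⊔preds=⊤  new=⊤  old=⊥  +wl: 1
  step 4. node 3  ⊔preds=⊤  new=⊤  old=2  +wl: 2
  step 5. node 4  ⊔preds=⊤  new=⊤  old=7  +wl: 
  step 6. node 0  ⊔preds=⊤  new=⊤  stable
  step 7. node 1  ⊔preds=⊤  new=⊤  stable
  step 8. node 2  ⊔preds=⊤  new=⊤  stable

Least fixpoint reached:
  node 0: ⊤
  node 1: ⊤
  node 2: ⊤
  node 3: ⊤
  node 4: ⊤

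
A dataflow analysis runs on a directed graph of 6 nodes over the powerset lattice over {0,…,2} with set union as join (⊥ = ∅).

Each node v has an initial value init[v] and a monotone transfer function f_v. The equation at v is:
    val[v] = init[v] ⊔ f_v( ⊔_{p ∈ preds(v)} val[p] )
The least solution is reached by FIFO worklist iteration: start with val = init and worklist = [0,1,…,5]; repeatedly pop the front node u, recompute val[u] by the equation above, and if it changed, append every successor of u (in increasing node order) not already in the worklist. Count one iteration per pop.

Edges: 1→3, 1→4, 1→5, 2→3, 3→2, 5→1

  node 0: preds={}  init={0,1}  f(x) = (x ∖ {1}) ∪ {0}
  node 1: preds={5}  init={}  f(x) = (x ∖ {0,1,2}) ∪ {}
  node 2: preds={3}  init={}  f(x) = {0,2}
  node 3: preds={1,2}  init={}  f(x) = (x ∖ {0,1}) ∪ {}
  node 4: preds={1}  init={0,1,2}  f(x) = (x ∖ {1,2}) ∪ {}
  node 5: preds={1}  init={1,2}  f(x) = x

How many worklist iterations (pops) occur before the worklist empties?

7

Iteration log — 7 steps:
  step 1. node 0  ⊔preds={}  new={0,1}  stable
  step 2. node 1  ⊔preds={1,2}  new={}  stable
  step 3. node 2  ⊔preds={}  new={0,2}  old={}  +wl: 
  step 4. node 3  ⊔preds={0,2}  new={2}  old={}  +wl: 2
  step 5. node 4  ⊔preds={}  new={0,1,2}  stable
  step 6. node 5  ⊔preds={}  new={1,2}  stable
  step 7. node 2  ⊔preds={2}  new={0,2}  stable

Least fixpoint reached:
  node 0: {0,1}
  node 1: {}
  node 2: {0,2}
  node 3: {2}
  node 4: {0,1,2}
  node 5: {1,2}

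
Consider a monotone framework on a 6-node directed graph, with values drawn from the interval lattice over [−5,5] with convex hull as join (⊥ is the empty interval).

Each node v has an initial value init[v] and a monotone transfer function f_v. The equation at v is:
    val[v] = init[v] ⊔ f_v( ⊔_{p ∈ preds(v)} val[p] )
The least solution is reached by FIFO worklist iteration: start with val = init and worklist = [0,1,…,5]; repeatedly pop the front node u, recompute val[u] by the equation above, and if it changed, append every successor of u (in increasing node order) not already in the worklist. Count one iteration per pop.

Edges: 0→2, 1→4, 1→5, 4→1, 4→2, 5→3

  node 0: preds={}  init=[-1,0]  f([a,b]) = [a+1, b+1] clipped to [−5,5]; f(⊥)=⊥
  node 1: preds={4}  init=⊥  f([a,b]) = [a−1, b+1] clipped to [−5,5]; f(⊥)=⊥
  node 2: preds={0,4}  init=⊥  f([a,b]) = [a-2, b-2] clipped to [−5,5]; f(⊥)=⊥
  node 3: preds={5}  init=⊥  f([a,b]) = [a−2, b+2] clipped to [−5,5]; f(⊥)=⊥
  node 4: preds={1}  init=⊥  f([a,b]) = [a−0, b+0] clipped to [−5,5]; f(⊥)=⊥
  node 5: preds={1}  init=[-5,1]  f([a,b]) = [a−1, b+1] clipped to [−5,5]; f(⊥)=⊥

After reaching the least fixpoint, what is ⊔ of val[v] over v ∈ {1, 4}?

⊥

Iteration log — 6 steps:
  step 1. node 0  ⊔preds=⊥  new=[-1,0]  stable
  step 2. node 1  ⊔preds=⊥  new=⊥  stable
  step 3. node 2  ⊔preds=[-1,0]  new=[-3,-2]  old=⊥  +wl: 
  step 4. node 3  ⊔preds=[-5,1]  new=[-5,3]  old=⊥  +wl: 
  step 5. node 4  ⊔preds=⊥  new=⊥  stable
  step 6. node 5  ⊔preds=⊥  new=[-5,1]  stable

Least fixpoint reached:
  node 0: [-1,0]
  node 1: ⊥
  node 2: [-3,-2]
  node 3: [-5,3]
  node 4: ⊥
  node 5: [-5,1]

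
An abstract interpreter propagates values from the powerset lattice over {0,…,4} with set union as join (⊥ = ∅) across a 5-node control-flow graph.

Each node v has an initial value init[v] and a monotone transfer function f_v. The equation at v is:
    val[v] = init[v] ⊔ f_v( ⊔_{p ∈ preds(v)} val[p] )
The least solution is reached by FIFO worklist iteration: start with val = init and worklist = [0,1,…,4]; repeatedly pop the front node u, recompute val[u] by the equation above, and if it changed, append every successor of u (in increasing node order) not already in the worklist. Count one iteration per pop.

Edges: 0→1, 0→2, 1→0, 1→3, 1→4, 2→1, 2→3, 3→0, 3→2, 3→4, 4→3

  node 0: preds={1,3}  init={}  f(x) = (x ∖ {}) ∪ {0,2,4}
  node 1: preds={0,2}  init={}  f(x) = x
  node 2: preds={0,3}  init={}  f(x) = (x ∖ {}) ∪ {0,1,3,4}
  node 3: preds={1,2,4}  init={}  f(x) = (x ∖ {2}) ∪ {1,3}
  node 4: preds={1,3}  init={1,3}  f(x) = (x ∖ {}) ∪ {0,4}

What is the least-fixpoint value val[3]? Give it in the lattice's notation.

Trace (11 dequeues):
  [1] u=0 | in {} | out {0,2,4} | prev {} | push {}
  [2] u=1 | in {0,2,4} | out {0,2,4} | prev {} | push {0}
  [3] u=2 | in {0,2,4} | out {0,1,2,3,4} | prev {} | push {1}
  [4] u=3 | in {0,1,2,3,4} | out {0,1,3,4} | prev {} | push {2}
  [5] u=4 | in {0,1,2,3,4} | out {0,1,2,3,4} | prev {1,3} | push {3}
  [6] u=0 | in {0,1,2,3,4} | out {0,1,2,3,4} | prev {0,2,4} | push {}
  [7] u=1 | in {0,1,2,3,4} | out {0,1,2,3,4} | prev {0,2,4} | push {0,4}
  [8] u=2 | in {0,1,2,3,4} | out {0,1,2,3,4} | ==
  [9] u=3 | in {0,1,2,3,4} | out {0,1,3,4} | ==
  [10] u=0 | in {0,1,2,3,4} | out {0,1,2,3,4} | ==
  [11] u=4 | in {0,1,2,3,4} | out {0,1,2,3,4} | ==

Converged values:
  [0] {0,1,2,3,4}
  [1] {0,1,2,3,4}
  [2] {0,1,2,3,4}
  [3] {0,1,3,4}
  [4] {0,1,2,3,4}

{0,1,3,4}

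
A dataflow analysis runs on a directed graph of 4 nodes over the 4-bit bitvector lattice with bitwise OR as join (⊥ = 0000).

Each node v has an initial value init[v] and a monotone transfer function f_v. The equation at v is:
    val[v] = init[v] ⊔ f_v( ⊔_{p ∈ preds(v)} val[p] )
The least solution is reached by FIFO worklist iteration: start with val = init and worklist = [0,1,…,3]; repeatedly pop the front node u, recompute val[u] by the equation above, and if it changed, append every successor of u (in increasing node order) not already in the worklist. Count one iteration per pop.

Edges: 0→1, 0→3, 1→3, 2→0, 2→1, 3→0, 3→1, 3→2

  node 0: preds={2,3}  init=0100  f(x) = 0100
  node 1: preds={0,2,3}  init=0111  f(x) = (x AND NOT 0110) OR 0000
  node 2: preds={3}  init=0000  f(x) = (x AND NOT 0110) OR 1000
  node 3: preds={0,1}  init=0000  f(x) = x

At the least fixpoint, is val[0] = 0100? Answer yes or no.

Iteration log — 11 steps:
  step 1. node 0  ⊔preds=0000  new=0100  stable
  step 2. node 1  ⊔preds=0100  new=0111  stable
  step 3. node 2  ⊔preds=0000  new=1000  old=0000  +wl: 0,1
  step 4. node 3  ⊔preds=0111  new=0111  old=0000  +wl: 2
  step 5. node 0  ⊔preds=1111  new=0100  stable
  step 6. node 1  ⊔preds=1111  new=1111  old=0111  +wl: 3
  step 7. node 2  ⊔preds=0111  new=1001  old=1000  +wl: 0,1
  step 8. node 3  ⊔preds=1111  new=1111  old=0111  +wl: 2
  step 9. node 0  ⊔preds=1111  new=0100  stable
  step 10. node 1  ⊔preds=1111  new=1111  stable
  step 11. node 2  ⊔preds=1111  new=1001  stable

Least fixpoint reached:
  node 0: 0100
  node 1: 1111
  node 2: 1001
  node 3: 1111

yes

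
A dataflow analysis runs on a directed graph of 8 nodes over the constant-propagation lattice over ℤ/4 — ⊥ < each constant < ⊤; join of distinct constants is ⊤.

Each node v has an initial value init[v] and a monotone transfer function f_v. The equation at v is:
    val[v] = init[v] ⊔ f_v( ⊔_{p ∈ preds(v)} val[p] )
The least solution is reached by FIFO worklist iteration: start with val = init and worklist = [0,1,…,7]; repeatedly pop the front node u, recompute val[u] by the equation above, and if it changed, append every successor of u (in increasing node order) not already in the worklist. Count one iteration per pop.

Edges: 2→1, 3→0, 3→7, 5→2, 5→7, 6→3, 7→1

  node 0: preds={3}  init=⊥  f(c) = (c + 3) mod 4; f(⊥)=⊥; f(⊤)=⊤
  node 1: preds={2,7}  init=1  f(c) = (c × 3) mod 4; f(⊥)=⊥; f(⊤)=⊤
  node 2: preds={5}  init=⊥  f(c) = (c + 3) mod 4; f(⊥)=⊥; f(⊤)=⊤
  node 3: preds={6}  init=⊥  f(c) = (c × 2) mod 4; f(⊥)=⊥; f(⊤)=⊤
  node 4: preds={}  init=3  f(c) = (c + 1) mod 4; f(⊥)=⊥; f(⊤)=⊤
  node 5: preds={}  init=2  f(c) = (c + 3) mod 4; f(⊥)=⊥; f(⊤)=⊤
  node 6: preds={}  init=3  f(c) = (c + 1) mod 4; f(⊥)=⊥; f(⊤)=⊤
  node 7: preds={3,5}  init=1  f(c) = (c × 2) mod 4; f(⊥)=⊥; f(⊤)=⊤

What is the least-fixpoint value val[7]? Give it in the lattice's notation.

Iteration log — 10 steps:
  step 1. node 0  ⊔preds=⊥  new=⊥  stable
  step 2. node 1  ⊔preds=1  new=⊤  old=1  +wl: 
  step 3. node 2  ⊔preds=2  new=1  old=⊥  +wl: 1
  step 4. node 3  ⊔preds=3  new=2  old=⊥  +wl: 0
  step 5. node 4  ⊔preds=⊥  new=3  stable
  step 6. node 5  ⊔preds=⊥  new=2  stable
  step 7. node 6  ⊔preds=⊥  new=3  stable
  step 8. node 7  ⊔preds=2  new=⊤  old=1  +wl: 
  step 9. node 1  ⊔preds=⊤  new=⊤  stable
  step 10. node 0  ⊔preds=2  new=1  old=⊥  +wl: 

Least fixpoint reached:
  node 0: 1
  node 1: ⊤
  node 2: 1
  node 3: 2
  node 4: 3
  node 5: 2
  node 6: 3
  node 7: ⊤

⊤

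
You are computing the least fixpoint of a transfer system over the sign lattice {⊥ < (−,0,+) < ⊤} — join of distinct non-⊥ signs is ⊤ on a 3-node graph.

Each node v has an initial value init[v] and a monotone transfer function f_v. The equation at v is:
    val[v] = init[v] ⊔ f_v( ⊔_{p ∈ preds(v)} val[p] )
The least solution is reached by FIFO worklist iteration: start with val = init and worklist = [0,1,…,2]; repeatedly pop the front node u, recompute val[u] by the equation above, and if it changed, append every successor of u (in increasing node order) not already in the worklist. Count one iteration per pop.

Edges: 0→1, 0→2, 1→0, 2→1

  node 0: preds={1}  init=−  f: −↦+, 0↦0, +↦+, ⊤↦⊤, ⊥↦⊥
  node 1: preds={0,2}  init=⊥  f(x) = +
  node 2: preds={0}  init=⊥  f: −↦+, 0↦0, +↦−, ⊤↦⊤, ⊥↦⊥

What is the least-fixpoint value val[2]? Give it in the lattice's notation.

⊤

Trace (7 dequeues):
  [1] u=0 | in ⊥ | out − | ==
  [2] u=1 | in − | out + | prev ⊥ | push {0}
  [3] u=2 | in − | out + | prev ⊥ | push {1}
  [4] u=0 | in + | out ⊤ | prev − | push {2}
  [5] u=1 | in ⊤ | out + | ==
  [6] u=2 | in ⊤ | out ⊤ | prev + | push {1}
  [7] u=1 | in ⊤ | out + | ==

Converged values:
  [0] ⊤
  [1] +
  [2] ⊤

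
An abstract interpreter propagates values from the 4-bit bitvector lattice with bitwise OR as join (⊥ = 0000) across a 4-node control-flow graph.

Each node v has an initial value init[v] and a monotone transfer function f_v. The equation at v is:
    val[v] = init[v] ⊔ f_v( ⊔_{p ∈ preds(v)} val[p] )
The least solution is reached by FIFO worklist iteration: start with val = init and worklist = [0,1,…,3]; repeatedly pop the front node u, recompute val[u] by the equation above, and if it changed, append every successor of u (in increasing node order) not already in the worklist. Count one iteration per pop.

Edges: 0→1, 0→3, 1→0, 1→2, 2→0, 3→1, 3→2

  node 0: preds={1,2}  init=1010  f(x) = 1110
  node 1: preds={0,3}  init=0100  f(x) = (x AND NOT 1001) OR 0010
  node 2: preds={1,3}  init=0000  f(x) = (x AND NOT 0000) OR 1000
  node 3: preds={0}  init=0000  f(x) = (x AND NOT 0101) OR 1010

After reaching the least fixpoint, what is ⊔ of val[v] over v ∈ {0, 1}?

1110

Worklist (7 pops):
  #1 pop 0: in=0100 → 1110 (was 1010); enqueue []
  #2 pop 1: in=1110 → 0110 (was 0100); enqueue [0]
  #3 pop 2: in=0110 → 1110 (was 0000); enqueue []
  #4 pop 3: in=1110 → 1010 (was 0000); enqueue [1,2]
  #5 pop 0: in=1110 → 1110 (no change)
  #6 pop 1: in=1110 → 0110 (no change)
  #7 pop 2: in=1110 → 1110 (no change)

Fixpoint:
  val[0] = 1110
  val[1] = 0110
  val[2] = 1110
  val[3] = 1010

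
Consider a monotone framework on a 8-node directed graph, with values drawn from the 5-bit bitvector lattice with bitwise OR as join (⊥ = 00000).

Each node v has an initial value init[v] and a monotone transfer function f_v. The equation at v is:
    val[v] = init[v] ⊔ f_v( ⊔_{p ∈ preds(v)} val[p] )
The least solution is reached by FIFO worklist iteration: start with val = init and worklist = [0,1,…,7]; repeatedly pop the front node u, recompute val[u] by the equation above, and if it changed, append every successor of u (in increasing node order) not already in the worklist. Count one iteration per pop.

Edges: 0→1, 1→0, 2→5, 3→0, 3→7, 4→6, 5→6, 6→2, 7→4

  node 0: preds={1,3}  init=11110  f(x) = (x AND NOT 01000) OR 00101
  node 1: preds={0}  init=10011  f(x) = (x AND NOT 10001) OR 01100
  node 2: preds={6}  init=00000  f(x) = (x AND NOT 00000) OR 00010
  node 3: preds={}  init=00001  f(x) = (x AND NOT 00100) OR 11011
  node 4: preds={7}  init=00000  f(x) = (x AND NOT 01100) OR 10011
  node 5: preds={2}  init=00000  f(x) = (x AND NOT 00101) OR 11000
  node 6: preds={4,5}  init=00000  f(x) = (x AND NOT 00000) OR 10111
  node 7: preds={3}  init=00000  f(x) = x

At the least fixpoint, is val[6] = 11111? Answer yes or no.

Iteration log — 12 steps:
  step 1. node 0  ⊔preds=10011  new=11111  old=11110  +wl: 
  step 2. node 1  ⊔preds=11111  new=11111  old=10011  +wl: 0
  step 3. node 2  ⊔preds=00000  new=00010  old=00000  +wl: 
  step 4. node 3  ⊔preds=00000  new=11011  old=00001  +wl: 
  step 5. node 4  ⊔preds=00000  new=10011  old=00000  +wl: 
  step 6. node 5  ⊔preds=00010  new=11010  old=00000  +wl: 
  step 7. node 6  ⊔preds=11011  new=11111  old=00000  +wl: 2
  step 8. node 7  ⊔preds=11011  new=11011  old=00000  +wl: 4
  step 9. node 0  ⊔preds=11111  new=11111  stable
  step 10. node 2  ⊔preds=11111  new=11111  old=00010  +wl: 5
  step 11. node 4  ⊔preds=11011  new=10011  stable
  step 12. node 5  ⊔preds=11111  new=11010  stable

Least fixpoint reached:
  node 0: 11111
  node 1: 11111
  node 2: 11111
  node 3: 11011
  node 4: 10011
  node 5: 11010
  node 6: 11111
  node 7: 11011

yes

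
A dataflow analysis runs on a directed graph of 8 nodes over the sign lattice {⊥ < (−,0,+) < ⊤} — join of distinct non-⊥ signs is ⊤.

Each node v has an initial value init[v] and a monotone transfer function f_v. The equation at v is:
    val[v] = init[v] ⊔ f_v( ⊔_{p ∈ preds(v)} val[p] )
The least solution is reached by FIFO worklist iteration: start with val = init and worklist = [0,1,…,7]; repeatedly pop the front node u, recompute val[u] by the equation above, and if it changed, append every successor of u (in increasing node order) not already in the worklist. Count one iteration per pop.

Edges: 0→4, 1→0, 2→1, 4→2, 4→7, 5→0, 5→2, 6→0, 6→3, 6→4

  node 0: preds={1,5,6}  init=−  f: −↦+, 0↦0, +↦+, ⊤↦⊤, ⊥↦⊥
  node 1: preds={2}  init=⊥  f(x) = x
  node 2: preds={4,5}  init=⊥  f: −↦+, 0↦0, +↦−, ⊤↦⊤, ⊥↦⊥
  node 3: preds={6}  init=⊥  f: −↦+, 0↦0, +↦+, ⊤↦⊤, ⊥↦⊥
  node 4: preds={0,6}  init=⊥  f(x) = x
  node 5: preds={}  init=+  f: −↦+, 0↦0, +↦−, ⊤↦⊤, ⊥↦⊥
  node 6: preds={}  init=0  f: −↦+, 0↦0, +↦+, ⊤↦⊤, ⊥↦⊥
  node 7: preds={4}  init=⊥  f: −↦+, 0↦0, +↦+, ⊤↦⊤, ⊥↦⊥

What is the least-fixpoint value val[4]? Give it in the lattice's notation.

Worklist (13 pops):
  #1 pop 0: in=⊤ → ⊤ (was −); enqueue []
  #2 pop 1: in=⊥ → ⊥ (no change)
  #3 pop 2: in=+ → − (was ⊥); enqueue [1]
  #4 pop 3: in=0 → 0 (was ⊥); enqueue []
  #5 pop 4: in=⊤ → ⊤ (was ⊥); enqueue [2]
  #6 pop 5: in=⊥ → + (no change)
  #7 pop 6: in=⊥ → 0 (no change)
  #8 pop 7: in=⊤ → ⊤ (was ⊥); enqueue []
  #9 pop 1: in=− → − (was ⊥); enqueue [0]
  #10 pop 2: in=⊤ → ⊤ (was −); enqueue [1]
  #11 pop 0: in=⊤ → ⊤ (no change)
  #12 pop 1: in=⊤ → ⊤ (was −); enqueue [0]
  #13 pop 0: in=⊤ → ⊤ (no change)

Fixpoint:
  val[0] = ⊤
  val[1] = ⊤
  val[2] = ⊤
  val[3] = 0
  val[4] = ⊤
  val[5] = +
  val[6] = 0
  val[7] = ⊤

⊤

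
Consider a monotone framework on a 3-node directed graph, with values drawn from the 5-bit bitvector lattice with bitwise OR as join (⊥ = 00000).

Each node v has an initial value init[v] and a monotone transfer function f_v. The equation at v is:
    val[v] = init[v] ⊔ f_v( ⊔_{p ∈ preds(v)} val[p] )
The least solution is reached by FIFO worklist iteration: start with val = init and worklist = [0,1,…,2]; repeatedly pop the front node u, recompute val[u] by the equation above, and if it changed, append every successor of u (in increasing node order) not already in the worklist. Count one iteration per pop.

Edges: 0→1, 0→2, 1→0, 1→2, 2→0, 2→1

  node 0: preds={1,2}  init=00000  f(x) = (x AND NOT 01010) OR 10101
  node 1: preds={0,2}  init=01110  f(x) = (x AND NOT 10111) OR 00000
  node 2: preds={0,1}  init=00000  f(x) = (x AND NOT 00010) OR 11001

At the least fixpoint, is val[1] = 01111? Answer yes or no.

Iteration log — 5 steps:
  step 1. node 0  ⊔preds=01110  new=10101  old=00000  +wl: 
  step 2. node 1  ⊔preds=10101  new=01110  stable
  step 3. node 2  ⊔preds=11111  new=11101  old=00000  +wl: 0,1
  step 4. node 0  ⊔preds=11111  new=10101  stable
  step 5. node 1  ⊔preds=11101  new=01110  stable

Least fixpoint reached:
  node 0: 10101
  node 1: 01110
  node 2: 11101

no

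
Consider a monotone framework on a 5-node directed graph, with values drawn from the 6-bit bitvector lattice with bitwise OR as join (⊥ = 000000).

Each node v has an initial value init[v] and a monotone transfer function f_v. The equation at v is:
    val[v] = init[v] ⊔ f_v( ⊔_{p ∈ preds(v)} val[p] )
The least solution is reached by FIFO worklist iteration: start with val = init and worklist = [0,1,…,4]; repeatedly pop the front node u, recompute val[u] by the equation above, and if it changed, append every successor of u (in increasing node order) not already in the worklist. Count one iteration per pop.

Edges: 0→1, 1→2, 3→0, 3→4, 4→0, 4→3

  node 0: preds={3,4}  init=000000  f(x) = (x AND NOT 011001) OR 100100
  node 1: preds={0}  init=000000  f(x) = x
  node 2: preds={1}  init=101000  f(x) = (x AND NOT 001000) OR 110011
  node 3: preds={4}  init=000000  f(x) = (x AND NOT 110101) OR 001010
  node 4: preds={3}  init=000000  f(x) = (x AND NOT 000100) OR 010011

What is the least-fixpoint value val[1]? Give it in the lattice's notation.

Trace (9 dequeues):
  [1] u=0 | in 000000 | out 100100 | prev 000000 | push {}
  [2] u=1 | in 100100 | out 100100 | prev 000000 | push {}
  [3] u=2 | in 100100 | out 111111 | prev 101000 | push {}
  [4] u=3 | in 000000 | out 001010 | prev 000000 | push {0}
  [5] u=4 | in 001010 | out 011011 | prev 000000 | push {3}
  [6] u=0 | in 011011 | out 100110 | prev 100100 | push {1}
  [7] u=3 | in 011011 | out 001010 | ==
  [8] u=1 | in 100110 | out 100110 | prev 100100 | push {2}
  [9] u=2 | in 100110 | out 111111 | ==

Converged values:
  [0] 100110
  [1] 100110
  [2] 111111
  [3] 001010
  [4] 011011

100110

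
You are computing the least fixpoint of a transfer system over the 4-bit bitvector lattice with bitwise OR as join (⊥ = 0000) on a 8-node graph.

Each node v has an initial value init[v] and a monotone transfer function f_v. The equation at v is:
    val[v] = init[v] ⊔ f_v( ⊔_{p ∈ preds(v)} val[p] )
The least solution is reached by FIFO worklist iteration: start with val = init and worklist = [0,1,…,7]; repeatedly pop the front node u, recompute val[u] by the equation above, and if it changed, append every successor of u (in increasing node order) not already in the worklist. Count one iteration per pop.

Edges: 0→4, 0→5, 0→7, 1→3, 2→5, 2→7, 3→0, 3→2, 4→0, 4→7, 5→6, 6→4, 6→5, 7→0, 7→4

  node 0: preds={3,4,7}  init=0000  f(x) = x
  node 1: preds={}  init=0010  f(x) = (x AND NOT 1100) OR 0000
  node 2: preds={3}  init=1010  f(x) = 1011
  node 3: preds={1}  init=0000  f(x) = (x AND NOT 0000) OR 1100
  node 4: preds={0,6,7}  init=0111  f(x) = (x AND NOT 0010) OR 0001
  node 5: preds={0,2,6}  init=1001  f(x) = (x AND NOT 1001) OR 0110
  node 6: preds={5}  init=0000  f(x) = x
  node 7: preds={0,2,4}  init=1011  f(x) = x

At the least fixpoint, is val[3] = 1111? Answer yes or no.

no

Trace (12 dequeues):
  [1] u=0 | in 1111 | out 1111 | prev 0000 | push {}
  [2] u=1 | in 0000 | out 0010 | ==
  [3] u=2 | in 0000 | out 1011 | prev 1010 | push {}
  [4] u=3 | in 0010 | out 1110 | prev 0000 | push {0,2}
  [5] u=4 | in 1111 | out 1111 | prev 0111 | push {}
  [6] u=5 | in 1111 | out 1111 | prev 1001 | push {}
  [7] u=6 | in 1111 | out 1111 | prev 0000 | push {4,5}
  [8] u=7 | in 1111 | out 1111 | prev 1011 | push {}
  [9] u=0 | in 1111 | out 1111 | ==
  [10] u=2 | in 1110 | out 1011 | ==
  [11] u=4 | in 1111 | out 1111 | ==
  [12] u=5 | in 1111 | out 1111 | ==

Converged values:
  [0] 1111
  [1] 0010
  [2] 1011
  [3] 1110
  [4] 1111
  [5] 1111
  [6] 1111
  [7] 1111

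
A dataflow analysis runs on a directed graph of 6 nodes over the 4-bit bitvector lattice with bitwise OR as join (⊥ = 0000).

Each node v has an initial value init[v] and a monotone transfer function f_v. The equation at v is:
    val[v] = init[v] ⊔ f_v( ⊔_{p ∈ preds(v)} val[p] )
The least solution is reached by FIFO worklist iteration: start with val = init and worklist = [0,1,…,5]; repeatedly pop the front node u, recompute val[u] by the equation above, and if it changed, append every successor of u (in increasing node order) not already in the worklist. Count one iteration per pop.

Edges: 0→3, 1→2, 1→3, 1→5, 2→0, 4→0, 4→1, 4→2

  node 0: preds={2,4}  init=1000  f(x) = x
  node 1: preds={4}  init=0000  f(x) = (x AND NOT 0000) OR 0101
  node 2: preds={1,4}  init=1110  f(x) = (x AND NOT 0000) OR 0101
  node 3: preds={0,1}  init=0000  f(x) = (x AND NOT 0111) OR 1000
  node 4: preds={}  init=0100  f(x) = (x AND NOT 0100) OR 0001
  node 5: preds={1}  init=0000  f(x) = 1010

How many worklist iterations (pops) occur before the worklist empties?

Worklist (10 pops):
  #1 pop 0: in=1110 → 1110 (was 1000); enqueue []
  #2 pop 1: in=0100 → 0101 (was 0000); enqueue []
  #3 pop 2: in=0101 → 1111 (was 1110); enqueue [0]
  #4 pop 3: in=1111 → 1000 (was 0000); enqueue []
  #5 pop 4: in=0000 → 0101 (was 0100); enqueue [1,2]
  #6 pop 5: in=0101 → 1010 (was 0000); enqueue []
  #7 pop 0: in=1111 → 1111 (was 1110); enqueue [3]
  #8 pop 1: in=0101 → 0101 (no change)
  #9 pop 2: in=0101 → 1111 (no change)
  #10 pop 3: in=1111 → 1000 (no change)

Fixpoint:
  val[0] = 1111
  val[1] = 0101
  val[2] = 1111
  val[3] = 1000
  val[4] = 0101
  val[5] = 1010

10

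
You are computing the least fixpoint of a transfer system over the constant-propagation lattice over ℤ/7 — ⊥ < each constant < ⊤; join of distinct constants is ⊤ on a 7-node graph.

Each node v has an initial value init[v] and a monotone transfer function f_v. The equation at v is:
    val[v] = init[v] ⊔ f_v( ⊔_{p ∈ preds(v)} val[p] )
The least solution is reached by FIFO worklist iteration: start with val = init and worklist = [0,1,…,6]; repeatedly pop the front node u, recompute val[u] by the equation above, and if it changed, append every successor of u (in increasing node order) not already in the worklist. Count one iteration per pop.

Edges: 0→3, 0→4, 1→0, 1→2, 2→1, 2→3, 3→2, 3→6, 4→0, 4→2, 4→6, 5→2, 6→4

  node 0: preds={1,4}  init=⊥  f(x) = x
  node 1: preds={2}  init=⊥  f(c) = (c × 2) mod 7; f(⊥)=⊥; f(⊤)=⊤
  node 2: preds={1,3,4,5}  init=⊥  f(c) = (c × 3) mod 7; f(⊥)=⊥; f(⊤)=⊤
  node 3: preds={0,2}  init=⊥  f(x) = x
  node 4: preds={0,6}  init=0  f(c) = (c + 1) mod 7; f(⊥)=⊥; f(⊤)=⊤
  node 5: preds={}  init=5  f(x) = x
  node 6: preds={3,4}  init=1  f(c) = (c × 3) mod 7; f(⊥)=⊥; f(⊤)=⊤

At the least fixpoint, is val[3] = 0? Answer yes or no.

no

Trace (12 dequeues):
  [1] u=0 | in 0 | out 0 | prev ⊥ | push {}
  [2] u=1 | in ⊥ | out ⊥ | ==
  [3] u=2 | in ⊤ | out ⊤ | prev ⊥ | push {1}
  [4] u=3 | in ⊤ | out ⊤ | prev ⊥ | push {2}
  [5] u=4 | in ⊤ | out ⊤ | prev 0 | push {0}
  [6] u=5 | in ⊥ | out 5 | ==
  [7] u=6 | in ⊤ | out ⊤ | prev 1 | push {4}
  [8] u=1 | in ⊤ | out ⊤ | prev ⊥ | push {}
  [9] u=2 | in ⊤ | out ⊤ | ==
  [10] u=0 | in ⊤ | out ⊤ | prev 0 | push {3}
  [11] u=4 | in ⊤ | out ⊤ | ==
  [12] u=3 | in ⊤ | out ⊤ | ==

Converged values:
  [0] ⊤
  [1] ⊤
  [2] ⊤
  [3] ⊤
  [4] ⊤
  [5] 5
  [6] ⊤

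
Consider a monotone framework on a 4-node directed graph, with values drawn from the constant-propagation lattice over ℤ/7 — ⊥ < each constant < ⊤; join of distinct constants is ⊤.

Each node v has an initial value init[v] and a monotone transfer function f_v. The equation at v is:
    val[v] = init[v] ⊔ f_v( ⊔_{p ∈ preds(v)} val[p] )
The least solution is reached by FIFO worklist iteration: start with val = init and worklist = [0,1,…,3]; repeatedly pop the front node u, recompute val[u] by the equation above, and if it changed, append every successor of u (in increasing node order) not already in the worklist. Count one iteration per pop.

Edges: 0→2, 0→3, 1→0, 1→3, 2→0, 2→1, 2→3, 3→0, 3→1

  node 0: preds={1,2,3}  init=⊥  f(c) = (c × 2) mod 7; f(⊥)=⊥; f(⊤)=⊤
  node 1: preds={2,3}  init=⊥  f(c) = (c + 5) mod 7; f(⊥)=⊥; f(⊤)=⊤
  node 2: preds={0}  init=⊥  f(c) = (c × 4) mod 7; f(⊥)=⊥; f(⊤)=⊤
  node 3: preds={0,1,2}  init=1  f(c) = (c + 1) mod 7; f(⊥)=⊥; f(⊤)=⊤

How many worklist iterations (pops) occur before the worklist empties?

10

Iteration log — 10 steps:
  step 1. node 0  ⊔preds=1  new=2  old=⊥  +wl: 
  step 2. node 1  ⊔preds=1  new=6  old=⊥  +wl: 0
  step 3. node 2  ⊔preds=2  new=1  old=⊥  +wl: 1
  step 4. node 3  ⊔preds=⊤  new=⊤  old=1  +wl: 
  step 5. node 0  ⊔preds=⊤  new=⊤  old=2  +wl: 2,3
  step 6. node 1  ⊔preds=⊤  new=⊤  old=6  +wl: 0
  step 7. node 2  ⊔preds=⊤  new=⊤  old=1  +wl: 1
  step 8. node 3  ⊔preds=⊤  new=⊤  stable
  step 9. node 0  ⊔preds=⊤  new=⊤  stable
  step 10. node 1  ⊔preds=⊤  new=⊤  stable

Least fixpoint reached:
  node 0: ⊤
  node 1: ⊤
  node 2: ⊤
  node 3: ⊤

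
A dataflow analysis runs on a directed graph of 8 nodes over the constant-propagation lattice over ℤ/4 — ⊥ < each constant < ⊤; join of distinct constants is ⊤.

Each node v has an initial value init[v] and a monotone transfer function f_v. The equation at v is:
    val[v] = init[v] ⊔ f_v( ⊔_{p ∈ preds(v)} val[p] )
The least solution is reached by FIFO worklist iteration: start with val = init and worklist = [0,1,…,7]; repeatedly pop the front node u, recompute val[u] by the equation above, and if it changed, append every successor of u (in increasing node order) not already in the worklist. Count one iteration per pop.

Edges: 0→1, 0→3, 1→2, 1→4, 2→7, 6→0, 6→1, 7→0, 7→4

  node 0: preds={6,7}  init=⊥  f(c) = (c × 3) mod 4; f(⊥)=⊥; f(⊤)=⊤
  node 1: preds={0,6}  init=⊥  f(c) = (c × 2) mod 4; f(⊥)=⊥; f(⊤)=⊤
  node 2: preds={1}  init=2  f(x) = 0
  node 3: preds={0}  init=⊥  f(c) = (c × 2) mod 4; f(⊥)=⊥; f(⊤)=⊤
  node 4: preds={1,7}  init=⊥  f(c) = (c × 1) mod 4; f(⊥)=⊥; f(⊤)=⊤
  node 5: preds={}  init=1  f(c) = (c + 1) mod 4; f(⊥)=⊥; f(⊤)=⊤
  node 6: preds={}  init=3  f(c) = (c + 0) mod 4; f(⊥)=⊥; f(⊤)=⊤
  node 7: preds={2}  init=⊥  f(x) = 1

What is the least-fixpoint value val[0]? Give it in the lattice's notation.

⊤

Iteration log — 12 steps:
  step 1. node 0  ⊔preds=3  new=1  old=⊥  +wl: 
  step 2. node 1  ⊔preds=⊤  new=⊤  old=⊥  +wl: 
  step 3. node 2  ⊔preds=⊤  new=⊤  old=2  +wl: 
  step 4. node 3  ⊔preds=1  new=2  old=⊥  +wl: 
  step 5. node 4  ⊔preds=⊤  new=⊤  old=⊥  +wl: 
  step 6. node 5  ⊔preds=⊥  new=1  stable
  step 7. node 6  ⊔preds=⊥  new=3  stable
  step 8. node 7  ⊔preds=⊤  new=1  old=⊥  +wl: 0,4
  step 9. node 0  ⊔preds=⊤  new=⊤  old=1  +wl: 1,3
  step 10. node 4  ⊔preds=⊤  new=⊤  stable
  step 11. node 1  ⊔preds=⊤  new=⊤  stable
  step 12. node 3  ⊔preds=⊤  new=⊤  old=2  +wl: 

Least fixpoint reached:
  node 0: ⊤
  node 1: ⊤
  node 2: ⊤
  node 3: ⊤
  node 4: ⊤
  node 5: 1
  node 6: 3
  node 7: 1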